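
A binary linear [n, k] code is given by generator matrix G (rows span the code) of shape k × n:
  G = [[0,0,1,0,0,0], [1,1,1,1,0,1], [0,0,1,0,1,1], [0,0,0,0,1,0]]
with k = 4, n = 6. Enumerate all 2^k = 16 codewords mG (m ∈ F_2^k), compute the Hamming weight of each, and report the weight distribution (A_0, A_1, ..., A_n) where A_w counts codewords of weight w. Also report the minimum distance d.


Weight distribution: A_0 = 1, A_1 = 3, A_2 = 3, A_3 = 2, A_4 = 3, A_5 = 3, A_6 = 1. Minimum distance d = 1.

Enumerate all 2^4 = 16 messages m ∈ F_2^4.
For each, compute codeword c = mG in F_2^6, then tally its weight.
  m = 0000 → c = 000000, weight = 0.
  m = 1000 → c = 001000, weight = 1.
  m = 0100 → c = 111101, weight = 5.
  m = 1100 → c = 110101, weight = 4.
  m = 0010 → c = 001011, weight = 3.
  m = 1010 → c = 000011, weight = 2.
  m = 0110 → c = 110110, weight = 4.
  m = 1110 → c = 111110, weight = 5.
  m = 0001 → c = 000010, weight = 1.
  m = 1001 → c = 001010, weight = 2.
  m = 0101 → c = 111111, weight = 6.
  m = 1101 → c = 110111, weight = 5.
  m = 0011 → c = 001001, weight = 2.
  m = 1011 → c = 000001, weight = 1.
  m = 0111 → c = 110100, weight = 3.
  m = 1111 → c = 111100, weight = 4.
Tally weights:
  weight 0: 1 codewords.
  weight 1: 3 codewords.
  weight 2: 3 codewords.
  weight 3: 2 codewords.
  weight 4: 3 codewords.
  weight 5: 3 codewords.
  weight 6: 1 codewords.
Minimum distance d = smallest w > 0 with A_w > 0 = 1.
Sanity: Σ A_w = 16 = 2^4 = 16 ✓.


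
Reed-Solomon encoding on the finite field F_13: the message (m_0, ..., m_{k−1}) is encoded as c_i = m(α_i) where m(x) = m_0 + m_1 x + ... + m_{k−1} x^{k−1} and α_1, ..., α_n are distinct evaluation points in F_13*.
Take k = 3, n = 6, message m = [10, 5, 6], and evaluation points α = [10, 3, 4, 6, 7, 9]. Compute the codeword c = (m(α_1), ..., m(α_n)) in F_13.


c = [10, 1, 9, 9, 1, 8]

Message polynomial: m(x) = 10 + 5·x + 6·x^2 (mod 13).
For each evaluation point α_i, compute m(α_i) mod 13:
  α_1 = 10: Horner steps 6 → 0 → 10, so m(10) = 10.
  α_2 = 3: Horner steps 6 → 10 → 1, so m(3) = 1.
  α_3 = 4: Horner steps 6 → 3 → 9, so m(4) = 9.
  α_4 = 6: Horner steps 6 → 2 → 9, so m(6) = 9.
  α_5 = 7: Horner steps 6 → 8 → 1, so m(7) = 1.
  α_6 = 9: Horner steps 6 → 7 → 8, so m(9) = 8.
Codeword c = [10, 1, 9, 9, 1, 8] ∈ F_13^6.


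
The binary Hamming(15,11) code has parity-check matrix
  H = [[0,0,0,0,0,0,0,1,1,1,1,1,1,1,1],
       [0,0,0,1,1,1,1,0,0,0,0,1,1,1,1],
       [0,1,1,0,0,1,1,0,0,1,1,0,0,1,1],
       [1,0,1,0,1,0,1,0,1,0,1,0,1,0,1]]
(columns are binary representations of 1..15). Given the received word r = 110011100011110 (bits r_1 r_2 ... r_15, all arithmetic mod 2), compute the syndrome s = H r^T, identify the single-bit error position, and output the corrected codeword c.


s = (0, 0, 1, 1)^T, error position = 3, corrected codeword c = 111011100011110

Compute s = H r^T mod 2 one row at a time:
  s_1 = 0 + 0 + 0 + 1 + 1 + 1 + 1 + 0 = 4 ≡ 0 (mod 2).
  s_2 = 0 + 1 + 1 + 1 + 1 + 1 + 1 + 0 = 6 ≡ 0 (mod 2).
  s_3 = 1 + 0 + 1 + 1 + 0 + 1 + 1 + 0 = 5 ≡ 1 (mod 2).
  s_4 = 1 + 0 + 1 + 1 + 0 + 1 + 1 + 0 = 5 ≡ 1 (mod 2).
s = (0, 0, 1, 1)^T — this equals column 3 of H (binary 0011), so error is at position 3.
Correct: flip bit 3 of r = 110011100011110 to get c = 111011100011110.


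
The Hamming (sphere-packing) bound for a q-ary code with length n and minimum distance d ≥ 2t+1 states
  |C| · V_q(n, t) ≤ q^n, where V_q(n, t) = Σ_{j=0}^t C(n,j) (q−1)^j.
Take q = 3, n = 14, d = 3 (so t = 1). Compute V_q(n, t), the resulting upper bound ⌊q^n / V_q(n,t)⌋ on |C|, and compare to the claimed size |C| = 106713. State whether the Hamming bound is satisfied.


V_q(n, t) = 29, q^n = 4782969, Hamming bound = 164929, |C| = 106713 ≤ bound (satisfied).

Step 1: Compute V_q(n, t) = Σ_{j=0}^1 C(n, j) (q−1)^j.
  j = 0: C(14,0)·(2)^0 = 1·1 = 1.
  j = 1: C(14,1)·(2)^1 = 14·2 = 28.
  V_q(n, t) = 1 + 28 = 29.
Step 2: q^n = 3^14 = 4782969.
Step 3: Hamming bound ⌊q^n / V_q(n,t)⌋ = ⌊4782969/29⌋ = 164929.
Step 4: Compare |C| = 106713 to 164929: satisfied.
The claimed |C| lies below the Hamming bound.


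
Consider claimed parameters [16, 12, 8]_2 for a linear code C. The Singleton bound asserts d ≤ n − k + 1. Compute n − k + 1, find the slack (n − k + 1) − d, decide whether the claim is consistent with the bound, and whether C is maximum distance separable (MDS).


Singleton RHS = n − k + 1 = 5, slack = -3, bound violated (no such code; not MDS).

Singleton bound: d ≤ n − k + 1.
Here n = 16, k = 12, so n − k + 1 = 5.
Given d = 8, check d ≤ 5: NO.
Slack = (n − k + 1) − d = -3.
The slack is negative: d = 8 exceeds n − k + 1 = 5 by 3, so the Singleton bound is violated and no linear [16, 12, 8]_2 code can exist. In particular it is not MDS (MDS requires d = n − k + 1 exactly).
Description: the claimed parameters are [16, 12, 8]_2; such a code would be impossible (violates the Singleton bound).


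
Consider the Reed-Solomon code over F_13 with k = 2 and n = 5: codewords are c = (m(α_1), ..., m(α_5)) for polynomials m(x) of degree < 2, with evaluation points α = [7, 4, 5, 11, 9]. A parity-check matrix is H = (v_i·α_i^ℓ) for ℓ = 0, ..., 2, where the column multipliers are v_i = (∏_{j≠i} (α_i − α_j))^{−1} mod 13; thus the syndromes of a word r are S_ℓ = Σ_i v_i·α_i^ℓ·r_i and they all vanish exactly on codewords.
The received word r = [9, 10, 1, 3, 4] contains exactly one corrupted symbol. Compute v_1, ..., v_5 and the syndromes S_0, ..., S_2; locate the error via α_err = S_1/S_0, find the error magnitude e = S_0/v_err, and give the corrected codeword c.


S = (11, 4, 5), error at position 4, error magnitude e = 4, c = [9, 10, 1, 12, 4].

Step 1: column multipliers v_i = (∏_{j≠i}(α_i − α_j))^{−1} mod 13.
  i = 1 (α = 7): (7−4)(7−5)(7−11)(7−9) = 3·2·(−4)·(−2) = 48 ≡ 9, so v_1 = 9^{−1} = 3 (mod 13).
  i = 2 (α = 4): (4−7)(4−5)(4−11)(4−9) = (−3)·(−1)·(−7)·(−5) = 105 ≡ 1, so v_2 = 1^{−1} = 1 (mod 13).
  i = 3 (α = 5): (5−7)(5−4)(5−11)(5−9) = (−2)·1·(−6)·(−4) = −48 ≡ 4, so v_3 = 4^{−1} = 10 (mod 13).
  i = 4 (α = 11): (11−7)(11−4)(11−5)(11−9) = 4·7·6·2 = 336 ≡ 11, so v_4 = 11^{−1} = 6 (mod 13).
  i = 5 (α = 9): (9−7)(9−4)(9−5)(9−11) = 2·5·4·(−2) = −80 ≡ 11, so v_5 = 11^{−1} = 6 (mod 13).
  v = [3, 1, 10, 6, 6].
Step 2: syndromes of r = [9, 10, 1, 3, 4] (all sums mod 13).
  S_0 = Σ v_i r_i = 3·9 + 1·10 + 10·1 + 6·3 + 6·4 = 89 ≡ 11.
  S_1 = Σ v_i α_i r_i = 3·7·9 + 1·4·10 + 10·5·1 + 6·11·3 + 6·9·4 = 693 ≡ 4.
  α_i^2 mod 13 = [10, 3, 12, 4, 3].
  S_2 = Σ v_i α_i^2 r_i = 3·10·9 + 1·3·10 + 10·12·1 + 6·4·3 + 6·3·4 = 564 ≡ 5.
  S = (11, 4, 5) ≠ 0, so r is not a codeword (an error is present).
Step 3: locate the error. For a single error e at position i, S_ℓ = v_i·e·α_i^ℓ, so α_err = S_1/S_0.
  S_0^{−1} = 11^{−1} = 6 (mod 13), so α_err = 4·6 = 24 ≡ 11 = α_4. Error position i = 4.
  Consistency check: S_2/S_1 = 5·10 = 50 ≡ 11 = α_err ✓ (single-error assumption holds).
Step 4: error magnitude e = S_0/v_4 = S_0·∏_{j≠4}(α_4 − α_j) = 11·11 = 121 ≡ 4 (mod 13).
Step 5: correct position 4: c_4 = r_4 − e = 3 − 4 ≡ 12 (mod 13). Hence c = [9, 10, 1, 12, 4].
  Check: interpolating c through the α_i gives m(x) = 7 + 4·x (degree < 2) with m(α_i) = c_i for every i, so c is indeed a codeword.


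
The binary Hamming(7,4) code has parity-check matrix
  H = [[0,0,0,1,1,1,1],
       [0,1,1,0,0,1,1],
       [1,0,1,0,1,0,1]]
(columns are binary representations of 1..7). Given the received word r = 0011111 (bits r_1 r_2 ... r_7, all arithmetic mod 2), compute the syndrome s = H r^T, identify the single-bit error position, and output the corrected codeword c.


s = (0, 1, 1)^T, error position = 3, corrected codeword c = 0001111

Compute s = H r^T mod 2 one row at a time:
  s_1 = 1 + 1 + 1 + 1 = 4 ≡ 0 (mod 2).
  s_2 = 0 + 1 + 1 + 1 = 3 ≡ 1 (mod 2).
  s_3 = 0 + 1 + 1 + 1 = 3 ≡ 1 (mod 2).
s = (0, 1, 1)^T — this equals column 3 of H (binary 011), so error is at position 3.
Correct: flip bit 3 of r = 0011111 to get c = 0001111.


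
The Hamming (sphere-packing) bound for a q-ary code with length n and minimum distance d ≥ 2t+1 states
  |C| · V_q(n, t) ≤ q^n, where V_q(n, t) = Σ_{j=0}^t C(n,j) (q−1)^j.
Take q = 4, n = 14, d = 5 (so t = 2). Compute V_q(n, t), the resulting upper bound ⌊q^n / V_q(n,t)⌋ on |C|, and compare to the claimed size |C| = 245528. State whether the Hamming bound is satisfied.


V_q(n, t) = 862, q^n = 268435456, Hamming bound = 311410, |C| = 245528 ≤ bound (satisfied).

Step 1: Compute V_q(n, t) = Σ_{j=0}^2 C(n, j) (q−1)^j.
  j = 0: C(14,0)·(3)^0 = 1·1 = 1.
  j = 1: C(14,1)·(3)^1 = 14·3 = 42.
  j = 2: C(14,2)·(3)^2 = 91·9 = 819.
  V_q(n, t) = 1 + 42 + 819 = 862.
Step 2: q^n = 4^14 = 268435456.
Step 3: Hamming bound ⌊q^n / V_q(n,t)⌋ = ⌊268435456/862⌋ = 311410.
Step 4: Compare |C| = 245528 to 311410: satisfied.
The claimed |C| lies below the Hamming bound.


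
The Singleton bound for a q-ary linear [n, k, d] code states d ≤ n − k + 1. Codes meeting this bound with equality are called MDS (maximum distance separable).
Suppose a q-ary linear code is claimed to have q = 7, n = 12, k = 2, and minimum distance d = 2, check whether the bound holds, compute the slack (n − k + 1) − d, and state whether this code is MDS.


Singleton RHS = n − k + 1 = 11, slack = 9, bound satisfied, not MDS.

Singleton bound: d ≤ n − k + 1.
Here n = 12, k = 2, so n − k + 1 = 11.
Given d = 2, check d ≤ 11: YES.
Slack = (n − k + 1) − d = 9.
The code is NOT MDS (slack = 9 > 0).
Description: the claimed parameters are [12, 2, 2]_7; such a code would be non-MDS.


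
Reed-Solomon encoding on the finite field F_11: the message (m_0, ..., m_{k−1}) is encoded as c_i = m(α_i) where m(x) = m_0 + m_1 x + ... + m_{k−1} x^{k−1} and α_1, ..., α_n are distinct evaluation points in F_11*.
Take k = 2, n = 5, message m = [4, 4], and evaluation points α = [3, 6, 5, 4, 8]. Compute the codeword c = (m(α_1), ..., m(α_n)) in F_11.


c = [5, 6, 2, 9, 3]

Message polynomial: m(x) = 4 + 4·x (mod 11).
For each evaluation point α_i, compute m(α_i) mod 11:
  α_1 = 3: Horner steps 4 → 5, so m(3) = 5.
  α_2 = 6: Horner steps 4 → 6, so m(6) = 6.
  α_3 = 5: Horner steps 4 → 2, so m(5) = 2.
  α_4 = 4: Horner steps 4 → 9, so m(4) = 9.
  α_5 = 8: Horner steps 4 → 3, so m(8) = 3.
Codeword c = [5, 6, 2, 9, 3] ∈ F_11^5.


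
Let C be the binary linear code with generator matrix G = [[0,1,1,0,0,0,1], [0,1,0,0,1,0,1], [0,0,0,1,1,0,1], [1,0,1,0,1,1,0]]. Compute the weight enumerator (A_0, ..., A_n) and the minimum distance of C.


Weight distribution: A_0 = 1, A_2 = 3, A_3 = 4, A_4 = 3, A_5 = 4, A_6 = 1. Minimum distance d = 2.

Enumerate all 2^4 = 16 messages m ∈ F_2^4.
For each, compute codeword c = mG in F_2^7, then tally its weight.
  m = 0000 → c = 0000000, weight = 0.
  m = 1000 → c = 0110001, weight = 3.
  m = 0100 → c = 0100101, weight = 3.
  m = 1100 → c = 0010100, weight = 2.
  m = 0010 → c = 0001101, weight = 3.
  m = 1010 → c = 0111100, weight = 4.
  m = 0110 → c = 0101000, weight = 2.
  m = 1110 → c = 0011001, weight = 3.
  m = 0001 → c = 1010110, weight = 4.
  m = 1001 → c = 1100111, weight = 5.
  m = 0101 → c = 1110011, weight = 5.
  m = 1101 → c = 1000010, weight = 2.
  m = 0011 → c = 1011011, weight = 5.
  m = 1011 → c = 1101010, weight = 4.
  m = 0111 → c = 1111110, weight = 6.
  m = 1111 → c = 1001111, weight = 5.
Tally weights:
  weight 0: 1 codewords.
  weight 2: 3 codewords.
  weight 3: 4 codewords.
  weight 4: 3 codewords.
  weight 5: 4 codewords.
  weight 6: 1 codewords.
Minimum distance d = smallest w > 0 with A_w > 0 = 2.
Sanity: Σ A_w = 16 = 2^4 = 16 ✓.


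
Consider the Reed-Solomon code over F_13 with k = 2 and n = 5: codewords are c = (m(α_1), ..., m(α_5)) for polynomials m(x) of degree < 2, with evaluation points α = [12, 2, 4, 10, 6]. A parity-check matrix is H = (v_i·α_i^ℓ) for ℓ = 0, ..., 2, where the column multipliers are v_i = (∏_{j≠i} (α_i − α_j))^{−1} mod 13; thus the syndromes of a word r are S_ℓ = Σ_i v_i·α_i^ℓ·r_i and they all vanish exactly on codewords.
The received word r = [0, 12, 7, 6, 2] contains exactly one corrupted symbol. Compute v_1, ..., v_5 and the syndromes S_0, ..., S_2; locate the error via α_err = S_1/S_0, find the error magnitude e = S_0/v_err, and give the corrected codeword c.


S = (11, 6, 8), error at position 4, error magnitude e = 1, c = [0, 12, 7, 5, 2].

Step 1: column multipliers v_i = (∏_{j≠i}(α_i − α_j))^{−1} mod 13.
  i = 1 (α = 12): (12−2)(12−4)(12−10)(12−6) = 10·8·2·6 = 960 ≡ 11, so v_1 = 11^{−1} = 6 (mod 13).
  i = 2 (α = 2): (2−12)(2−4)(2−10)(2−6) = (−10)·(−2)·(−8)·(−4) = 640 ≡ 3, so v_2 = 3^{−1} = 9 (mod 13).
  i = 3 (α = 4): (4−12)(4−2)(4−10)(4−6) = (−8)·2·(−6)·(−2) = −192 ≡ 3, so v_3 = 3^{−1} = 9 (mod 13).
  i = 4 (α = 10): (10−12)(10−2)(10−4)(10−6) = (−2)·8·6·4 = −384 ≡ 6, so v_4 = 6^{−1} = 11 (mod 13).
  i = 5 (α = 6): (6−12)(6−2)(6−4)(6−10) = (−6)·4·2·(−4) = 192 ≡ 10, so v_5 = 10^{−1} = 4 (mod 13).
  v = [6, 9, 9, 11, 4].
Step 2: syndromes of r = [0, 12, 7, 6, 2] (all sums mod 13).
  S_0 = Σ v_i r_i = 6·0 + 9·12 + 9·7 + 11·6 + 4·2 = 245 ≡ 11.
  S_1 = Σ v_i α_i r_i = 6·12·0 + 9·2·12 + 9·4·7 + 11·10·6 + 4·6·2 = 1176 ≡ 6.
  α_i^2 mod 13 = [1, 4, 3, 9, 10].
  S_2 = Σ v_i α_i^2 r_i = 6·1·0 + 9·4·12 + 9·3·7 + 11·9·6 + 4·10·2 = 1295 ≡ 8.
  S = (11, 6, 8) ≠ 0, so r is not a codeword (an error is present).
Step 3: locate the error. For a single error e at position i, S_ℓ = v_i·e·α_i^ℓ, so α_err = S_1/S_0.
  S_0^{−1} = 11^{−1} = 6 (mod 13), so α_err = 6·6 = 36 ≡ 10 = α_4. Error position i = 4.
  Consistency check: S_2/S_1 = 8·11 = 88 ≡ 10 = α_err ✓ (single-error assumption holds).
Step 4: error magnitude e = S_0/v_4 = S_0·∏_{j≠4}(α_4 − α_j) = 11·6 = 66 ≡ 1 (mod 13).
Step 5: correct position 4: c_4 = r_4 − e = 6 − 1 ≡ 5 (mod 13). Hence c = [0, 12, 7, 5, 2].
  Check: interpolating c through the α_i gives m(x) = 4 + 4·x (degree < 2) with m(α_i) = c_i for every i, so c is indeed a codeword.


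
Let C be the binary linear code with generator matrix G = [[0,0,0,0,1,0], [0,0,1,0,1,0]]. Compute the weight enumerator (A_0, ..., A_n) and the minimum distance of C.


Weight distribution: A_0 = 1, A_1 = 2, A_2 = 1. Minimum distance d = 1.

Enumerate all 2^2 = 4 messages m ∈ F_2^2.
For each, compute codeword c = mG in F_2^6, then tally its weight.
  m = 00 → c = 000000, weight = 0.
  m = 10 → c = 000010, weight = 1.
  m = 01 → c = 001010, weight = 2.
  m = 11 → c = 001000, weight = 1.
Tally weights:
  weight 0: 1 codewords.
  weight 1: 2 codewords.
  weight 2: 1 codewords.
Minimum distance d = smallest w > 0 with A_w > 0 = 1.
Sanity: Σ A_w = 4 = 2^2 = 4 ✓.


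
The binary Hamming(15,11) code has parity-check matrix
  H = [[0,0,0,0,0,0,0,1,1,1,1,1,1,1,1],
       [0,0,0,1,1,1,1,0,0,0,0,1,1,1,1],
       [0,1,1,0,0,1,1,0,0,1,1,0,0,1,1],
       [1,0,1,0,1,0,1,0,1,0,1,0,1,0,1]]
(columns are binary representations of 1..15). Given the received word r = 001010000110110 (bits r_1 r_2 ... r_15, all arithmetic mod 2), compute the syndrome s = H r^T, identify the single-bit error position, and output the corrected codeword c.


s = (0, 1, 0, 0)^T, error position = 4, corrected codeword c = 001110000110110

Compute s = H r^T mod 2 one row at a time:
  s_1 = 0 + 0 + 1 + 1 + 0 + 1 + 1 + 0 = 4 ≡ 0 (mod 2).
  s_2 = 0 + 1 + 0 + 0 + 0 + 1 + 1 + 0 = 3 ≡ 1 (mod 2).
  s_3 = 0 + 1 + 0 + 0 + 1 + 1 + 1 + 0 = 4 ≡ 0 (mod 2).
  s_4 = 0 + 1 + 1 + 0 + 0 + 1 + 1 + 0 = 4 ≡ 0 (mod 2).
s = (0, 1, 0, 0)^T — this equals column 4 of H (binary 0100), so error is at position 4.
Correct: flip bit 4 of r = 001010000110110 to get c = 001110000110110.


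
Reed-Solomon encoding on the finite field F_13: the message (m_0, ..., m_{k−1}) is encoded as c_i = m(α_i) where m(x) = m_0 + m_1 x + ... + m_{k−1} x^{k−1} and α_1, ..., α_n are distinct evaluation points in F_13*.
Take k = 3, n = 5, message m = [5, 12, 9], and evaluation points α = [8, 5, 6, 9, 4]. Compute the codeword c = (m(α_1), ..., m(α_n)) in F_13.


c = [1, 4, 11, 10, 2]

Message polynomial: m(x) = 5 + 12·x + 9·x^2 (mod 13).
For each evaluation point α_i, compute m(α_i) mod 13:
  α_1 = 8: Horner steps 9 → 6 → 1, so m(8) = 1.
  α_2 = 5: Horner steps 9 → 5 → 4, so m(5) = 4.
  α_3 = 6: Horner steps 9 → 1 → 11, so m(6) = 11.
  α_4 = 9: Horner steps 9 → 2 → 10, so m(9) = 10.
  α_5 = 4: Horner steps 9 → 9 → 2, so m(4) = 2.
Codeword c = [1, 4, 11, 10, 2] ∈ F_13^5.


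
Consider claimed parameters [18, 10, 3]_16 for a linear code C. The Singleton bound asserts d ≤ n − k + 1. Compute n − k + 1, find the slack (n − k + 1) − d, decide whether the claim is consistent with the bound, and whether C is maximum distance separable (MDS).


Singleton RHS = n − k + 1 = 9, slack = 6, bound satisfied, not MDS.

Singleton bound: d ≤ n − k + 1.
Here n = 18, k = 10, so n − k + 1 = 9.
Given d = 3, check d ≤ 9: YES.
Slack = (n − k + 1) − d = 6.
The code is NOT MDS (slack = 6 > 0).
Description: the claimed parameters are [18, 10, 3]_16; such a code would be non-MDS.


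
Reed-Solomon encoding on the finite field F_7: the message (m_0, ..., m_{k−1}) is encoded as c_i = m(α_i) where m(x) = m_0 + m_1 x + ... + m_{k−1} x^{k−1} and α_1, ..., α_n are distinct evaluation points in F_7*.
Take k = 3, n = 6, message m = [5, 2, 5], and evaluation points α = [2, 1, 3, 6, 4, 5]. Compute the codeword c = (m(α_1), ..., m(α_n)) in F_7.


c = [1, 5, 0, 1, 2, 0]

Message polynomial: m(x) = 5 + 2·x + 5·x^2 (mod 7).
For each evaluation point α_i, compute m(α_i) mod 7:
  α_1 = 2: Horner steps 5 → 5 → 1, so m(2) = 1.
  α_2 = 1: Horner steps 5 → 0 → 5, so m(1) = 5.
  α_3 = 3: Horner steps 5 → 3 → 0, so m(3) = 0.
  α_4 = 6: Horner steps 5 → 4 → 1, so m(6) = 1.
  α_5 = 4: Horner steps 5 → 1 → 2, so m(4) = 2.
  α_6 = 5: Horner steps 5 → 6 → 0, so m(5) = 0.
Codeword c = [1, 5, 0, 1, 2, 0] ∈ F_7^6.


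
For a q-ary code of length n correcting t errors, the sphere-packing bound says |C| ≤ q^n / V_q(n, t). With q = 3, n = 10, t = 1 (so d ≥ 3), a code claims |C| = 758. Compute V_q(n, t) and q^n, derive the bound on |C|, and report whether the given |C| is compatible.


V_q(n, t) = 21, q^n = 59049, Hamming bound = 2811, |C| = 758 ≤ bound (satisfied).

Step 1: Compute V_q(n, t) = Σ_{j=0}^1 C(n, j) (q−1)^j.
  j = 0: C(10,0)·(2)^0 = 1·1 = 1.
  j = 1: C(10,1)·(2)^1 = 10·2 = 20.
  V_q(n, t) = 1 + 20 = 21.
Step 2: q^n = 3^10 = 59049.
Step 3: Hamming bound ⌊q^n / V_q(n,t)⌋ = ⌊59049/21⌋ = 2811.
Step 4: Compare |C| = 758 to 2811: satisfied.
The claimed |C| lies below the Hamming bound.


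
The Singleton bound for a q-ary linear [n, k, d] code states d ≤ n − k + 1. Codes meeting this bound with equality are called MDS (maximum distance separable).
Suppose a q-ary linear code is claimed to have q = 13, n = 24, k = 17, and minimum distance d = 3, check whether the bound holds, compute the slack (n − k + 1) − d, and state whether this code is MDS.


Singleton RHS = n − k + 1 = 8, slack = 5, bound satisfied, not MDS.

Singleton bound: d ≤ n − k + 1.
Here n = 24, k = 17, so n − k + 1 = 8.
Given d = 3, check d ≤ 8: YES.
Slack = (n − k + 1) − d = 5.
The code is NOT MDS (slack = 5 > 0).
Description: the claimed parameters are [24, 17, 3]_13; such a code would be non-MDS.


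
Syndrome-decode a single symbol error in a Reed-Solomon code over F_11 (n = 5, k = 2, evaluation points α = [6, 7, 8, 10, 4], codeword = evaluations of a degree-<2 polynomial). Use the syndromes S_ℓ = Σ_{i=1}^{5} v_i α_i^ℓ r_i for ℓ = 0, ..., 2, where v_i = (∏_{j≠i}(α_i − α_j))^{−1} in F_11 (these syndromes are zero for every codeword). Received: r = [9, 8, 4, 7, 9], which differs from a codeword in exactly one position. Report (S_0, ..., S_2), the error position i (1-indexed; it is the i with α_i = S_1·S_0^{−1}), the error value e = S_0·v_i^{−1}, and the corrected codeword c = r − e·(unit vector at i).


S = (5, 8, 4), error at position 1, error magnitude e = 8, c = [1, 8, 4, 7, 9].

Step 1: column multipliers v_i = (∏_{j≠i}(α_i − α_j))^{−1} mod 11.
  i = 1 (α = 6): (6−7)(6−8)(6−10)(6−4) = (−1)·(−2)·(−4)·2 = −16 ≡ 6, so v_1 = 6^{−1} = 2 (mod 11).
  i = 2 (α = 7): (7−6)(7−8)(7−10)(7−4) = 1·(−1)·(−3)·3 = 9 ≡ 9, so v_2 = 9^{−1} = 5 (mod 11).
  i = 3 (α = 8): (8−6)(8−7)(8−10)(8−4) = 2·1·(−2)·4 = −16 ≡ 6, so v_3 = 6^{−1} = 2 (mod 11).
  i = 4 (α = 10): (10−6)(10−7)(10−8)(10−4) = 4·3·2·6 = 144 ≡ 1, so v_4 = 1^{−1} = 1 (mod 11).
  i = 5 (α = 4): (4−6)(4−7)(4−8)(4−10) = (−2)·(−3)·(−4)·(−6) = 144 ≡ 1, so v_5 = 1^{−1} = 1 (mod 11).
  v = [2, 5, 2, 1, 1].
Step 2: syndromes of r = [9, 8, 4, 7, 9] (all sums mod 11).
  S_0 = Σ v_i r_i = 2·9 + 5·8 + 2·4 + 1·7 + 1·9 = 82 ≡ 5.
  S_1 = Σ v_i α_i r_i = 2·6·9 + 5·7·8 + 2·8·4 + 1·10·7 + 1·4·9 = 558 ≡ 8.
  α_i^2 mod 11 = [3, 5, 9, 1, 5].
  S_2 = Σ v_i α_i^2 r_i = 2·3·9 + 5·5·8 + 2·9·4 + 1·1·7 + 1·5·9 = 378 ≡ 4.
  S = (5, 8, 4) ≠ 0, so r is not a codeword (an error is present).
Step 3: locate the error. For a single error e at position i, S_ℓ = v_i·e·α_i^ℓ, so α_err = S_1/S_0.
  S_0^{−1} = 5^{−1} = 9 (mod 11), so α_err = 8·9 = 72 ≡ 6 = α_1. Error position i = 1.
  Consistency check: S_2/S_1 = 4·7 = 28 ≡ 6 = α_err ✓ (single-error assumption holds).
Step 4: error magnitude e = S_0/v_1 = S_0·∏_{j≠1}(α_1 − α_j) = 5·6 = 30 ≡ 8 (mod 11).
Step 5: correct position 1: c_1 = r_1 − e = 9 − 8 ≡ 1 (mod 11). Hence c = [1, 8, 4, 7, 9].
  Check: interpolating c through the α_i gives m(x) = 3 + 7·x (degree < 2) with m(α_i) = c_i for every i, so c is indeed a codeword.


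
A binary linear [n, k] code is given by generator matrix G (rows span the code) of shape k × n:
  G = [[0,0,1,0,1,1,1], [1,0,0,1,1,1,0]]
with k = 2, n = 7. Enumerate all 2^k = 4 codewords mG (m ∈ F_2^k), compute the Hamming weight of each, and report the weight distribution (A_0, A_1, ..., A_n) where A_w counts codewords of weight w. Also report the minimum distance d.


Weight distribution: A_0 = 1, A_4 = 3. Minimum distance d = 4.

Enumerate all 2^2 = 4 messages m ∈ F_2^2.
For each, compute codeword c = mG in F_2^7, then tally its weight.
  m = 00 → c = 0000000, weight = 0.
  m = 10 → c = 0010111, weight = 4.
  m = 01 → c = 1001110, weight = 4.
  m = 11 → c = 1011001, weight = 4.
Tally weights:
  weight 0: 1 codewords.
  weight 4: 3 codewords.
Minimum distance d = smallest w > 0 with A_w > 0 = 4.
Sanity: Σ A_w = 4 = 2^2 = 4 ✓.


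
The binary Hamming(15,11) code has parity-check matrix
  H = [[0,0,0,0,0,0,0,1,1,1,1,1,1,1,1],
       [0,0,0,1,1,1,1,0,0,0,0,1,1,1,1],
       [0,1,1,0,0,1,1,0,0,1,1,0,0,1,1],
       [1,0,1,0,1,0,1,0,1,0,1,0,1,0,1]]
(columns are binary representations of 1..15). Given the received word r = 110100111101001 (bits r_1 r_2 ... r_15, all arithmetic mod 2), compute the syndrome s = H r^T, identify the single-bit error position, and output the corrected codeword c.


s = (1, 0, 0, 0)^T, error position = 8, corrected codeword c = 110100101101001

Compute s = H r^T mod 2 one row at a time:
  s_1 = 1 + 1 + 1 + 0 + 1 + 0 + 0 + 1 = 5 ≡ 1 (mod 2).
  s_2 = 1 + 0 + 0 + 1 + 1 + 0 + 0 + 1 = 4 ≡ 0 (mod 2).
  s_3 = 1 + 0 + 0 + 1 + 1 + 0 + 0 + 1 = 4 ≡ 0 (mod 2).
  s_4 = 1 + 0 + 0 + 1 + 1 + 0 + 0 + 1 = 4 ≡ 0 (mod 2).
s = (1, 0, 0, 0)^T — this equals column 8 of H (binary 1000), so error is at position 8.
Correct: flip bit 8 of r = 110100111101001 to get c = 110100101101001.


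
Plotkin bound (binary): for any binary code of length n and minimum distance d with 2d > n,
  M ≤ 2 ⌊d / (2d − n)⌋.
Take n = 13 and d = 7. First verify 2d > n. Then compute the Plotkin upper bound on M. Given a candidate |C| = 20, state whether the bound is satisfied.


Plotkin bound M ≤ 14; given |C| = 20 > bound (violated).

Check applicability: 2d = 14, n = 13.
2d − n = 1 > 0, so Plotkin applies.
Compute d/(2d−n) = 7/1 ≈ 7.0000.
⌊d/(2d−n)⌋ = 7.
Plotkin bound: M ≤ 2·7 = 14.
Given |C| = 20, check: VIOLATED.
This |C| is above the Plotkin bound, so no binary code with n = 13, d = 7 and 20 codewords exists.


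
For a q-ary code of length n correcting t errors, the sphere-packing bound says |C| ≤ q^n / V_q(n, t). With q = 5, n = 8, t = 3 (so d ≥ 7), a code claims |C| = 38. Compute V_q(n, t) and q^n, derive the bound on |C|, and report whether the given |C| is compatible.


V_q(n, t) = 4065, q^n = 390625, Hamming bound = 96, |C| = 38 ≤ bound (satisfied).

Step 1: Compute V_q(n, t) = Σ_{j=0}^3 C(n, j) (q−1)^j.
  j = 0: C(8,0)·(4)^0 = 1·1 = 1.
  j = 1: C(8,1)·(4)^1 = 8·4 = 32.
  j = 2: C(8,2)·(4)^2 = 28·16 = 448.
  j = 3: C(8,3)·(4)^3 = 56·64 = 3584.
  V_q(n, t) = 1 + 32 + 448 + 3584 = 4065.
Step 2: q^n = 5^8 = 390625.
Step 3: Hamming bound ⌊q^n / V_q(n,t)⌋ = ⌊390625/4065⌋ = 96.
Step 4: Compare |C| = 38 to 96: satisfied.
The claimed |C| lies below the Hamming bound.


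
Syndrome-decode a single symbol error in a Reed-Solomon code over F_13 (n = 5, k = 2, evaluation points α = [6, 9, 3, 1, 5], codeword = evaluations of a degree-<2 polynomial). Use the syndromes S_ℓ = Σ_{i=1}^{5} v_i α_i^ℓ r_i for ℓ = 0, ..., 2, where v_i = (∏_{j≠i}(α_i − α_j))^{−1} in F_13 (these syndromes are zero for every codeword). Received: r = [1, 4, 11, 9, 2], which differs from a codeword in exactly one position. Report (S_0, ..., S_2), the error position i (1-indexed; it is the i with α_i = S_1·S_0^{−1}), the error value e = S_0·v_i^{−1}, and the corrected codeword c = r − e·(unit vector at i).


S = (9, 6, 4), error at position 5, error magnitude e = 2, c = [1, 4, 11, 9, 0].

Step 1: column multipliers v_i = (∏_{j≠i}(α_i − α_j))^{−1} mod 13.
  i = 1 (α = 6): (6−9)(6−3)(6−1)(6−5) = (−3)·3·5·1 = −45 ≡ 7, so v_1 = 7^{−1} = 2 (mod 13).
  i = 2 (α = 9): (9−6)(9−3)(9−1)(9−5) = 3·6·8·4 = 576 ≡ 4, so v_2 = 4^{−1} = 10 (mod 13).
  i = 3 (α = 3): (3−6)(3−9)(3−1)(3−5) = (−3)·(−6)·2·(−2) = −72 ≡ 6, so v_3 = 6^{−1} = 11 (mod 13).
  i = 4 (α = 1): (1−6)(1−9)(1−3)(1−5) = (−5)·(−8)·(−2)·(−4) = 320 ≡ 8, so v_4 = 8^{−1} = 5 (mod 13).
  i = 5 (α = 5): (5−6)(5−9)(5−3)(5−1) = (−1)·(−4)·2·4 = 32 ≡ 6, so v_5 = 6^{−1} = 11 (mod 13).
  v = [2, 10, 11, 5, 11].
Step 2: syndromes of r = [1, 4, 11, 9, 2] (all sums mod 13).
  S_0 = Σ v_i r_i = 2·1 + 10·4 + 11·11 + 5·9 + 11·2 = 230 ≡ 9.
  S_1 = Σ v_i α_i r_i = 2·6·1 + 10·9·4 + 11·3·11 + 5·1·9 + 11·5·2 = 890 ≡ 6.
  α_i^2 mod 13 = [10, 3, 9, 1, 12].
  S_2 = Σ v_i α_i^2 r_i = 2·10·1 + 10·3·4 + 11·9·11 + 5·1·9 + 11·12·2 = 1538 ≡ 4.
  S = (9, 6, 4) ≠ 0, so r is not a codeword (an error is present).
Step 3: locate the error. For a single error e at position i, S_ℓ = v_i·e·α_i^ℓ, so α_err = S_1/S_0.
  S_0^{−1} = 9^{−1} = 3 (mod 13), so α_err = 6·3 = 18 ≡ 5 = α_5. Error position i = 5.
  Consistency check: S_2/S_1 = 4·11 = 44 ≡ 5 = α_err ✓ (single-error assumption holds).
Step 4: error magnitude e = S_0/v_5 = S_0·∏_{j≠5}(α_5 − α_j) = 9·6 = 54 ≡ 2 (mod 13).
Step 5: correct position 5: c_5 = r_5 − e = 2 − 2 ≡ 0 (mod 13). Hence c = [1, 4, 11, 9, 0].
  Check: interpolating c through the α_i gives m(x) = 8 + 1·x (degree < 2) with m(α_i) = c_i for every i, so c is indeed a codeword.


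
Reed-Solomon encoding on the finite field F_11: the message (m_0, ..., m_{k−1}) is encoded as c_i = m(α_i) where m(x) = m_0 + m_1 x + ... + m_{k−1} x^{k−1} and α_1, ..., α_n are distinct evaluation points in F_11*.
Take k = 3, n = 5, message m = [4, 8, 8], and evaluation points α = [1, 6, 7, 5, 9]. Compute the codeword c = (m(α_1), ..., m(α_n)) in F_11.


c = [9, 10, 1, 2, 9]

Message polynomial: m(x) = 4 + 8·x + 8·x^2 (mod 11).
For each evaluation point α_i, compute m(α_i) mod 11:
  α_1 = 1: Horner steps 8 → 5 → 9, so m(1) = 9.
  α_2 = 6: Horner steps 8 → 1 → 10, so m(6) = 10.
  α_3 = 7: Horner steps 8 → 9 → 1, so m(7) = 1.
  α_4 = 5: Horner steps 8 → 4 → 2, so m(5) = 2.
  α_5 = 9: Horner steps 8 → 3 → 9, so m(9) = 9.
Codeword c = [9, 10, 1, 2, 9] ∈ F_11^5.


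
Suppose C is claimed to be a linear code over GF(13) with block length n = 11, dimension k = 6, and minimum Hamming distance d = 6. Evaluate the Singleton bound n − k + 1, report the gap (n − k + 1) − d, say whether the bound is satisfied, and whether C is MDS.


Singleton RHS = n − k + 1 = 6, slack = 0, bound satisfied, MDS.

Singleton bound: d ≤ n − k + 1.
Here n = 11, k = 6, so n − k + 1 = 6.
Given d = 6, check d ≤ 6: YES.
Slack = (n − k + 1) − d = 0.
The code is MDS (slack = 0).
Description: the claimed parameters are [11, 6, 6]_13; such a code would be MDS (meets Singleton bound).


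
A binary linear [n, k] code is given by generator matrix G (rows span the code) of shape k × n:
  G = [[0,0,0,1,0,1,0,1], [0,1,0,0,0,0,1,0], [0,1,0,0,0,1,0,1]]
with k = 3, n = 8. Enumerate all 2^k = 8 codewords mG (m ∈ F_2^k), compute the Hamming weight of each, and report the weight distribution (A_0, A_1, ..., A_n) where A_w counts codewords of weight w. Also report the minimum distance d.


Weight distribution: A_0 = 1, A_2 = 3, A_3 = 3, A_5 = 1. Minimum distance d = 2.

Enumerate all 2^3 = 8 messages m ∈ F_2^3.
For each, compute codeword c = mG in F_2^8, then tally its weight.
  m = 000 → c = 00000000, weight = 0.
  m = 100 → c = 00010101, weight = 3.
  m = 010 → c = 01000010, weight = 2.
  m = 110 → c = 01010111, weight = 5.
  m = 001 → c = 01000101, weight = 3.
  m = 101 → c = 01010000, weight = 2.
  m = 011 → c = 00000111, weight = 3.
  m = 111 → c = 00010010, weight = 2.
Tally weights:
  weight 0: 1 codewords.
  weight 2: 3 codewords.
  weight 3: 3 codewords.
  weight 5: 1 codewords.
Minimum distance d = smallest w > 0 with A_w > 0 = 2.
Sanity: Σ A_w = 8 = 2^3 = 8 ✓.


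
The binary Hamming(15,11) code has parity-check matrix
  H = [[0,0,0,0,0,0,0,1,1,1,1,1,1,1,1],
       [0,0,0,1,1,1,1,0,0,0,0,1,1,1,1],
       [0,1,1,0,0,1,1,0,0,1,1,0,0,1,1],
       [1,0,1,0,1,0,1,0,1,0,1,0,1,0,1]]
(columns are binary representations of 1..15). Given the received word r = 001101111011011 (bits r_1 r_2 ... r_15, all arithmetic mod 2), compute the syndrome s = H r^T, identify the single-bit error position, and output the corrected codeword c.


s = (0, 0, 0, 1)^T, error position = 1, corrected codeword c = 101101111011011

Compute s = H r^T mod 2 one row at a time:
  s_1 = 1 + 1 + 0 + 1 + 1 + 0 + 1 + 1 = 6 ≡ 0 (mod 2).
  s_2 = 1 + 0 + 1 + 1 + 1 + 0 + 1 + 1 = 6 ≡ 0 (mod 2).
  s_3 = 0 + 1 + 1 + 1 + 0 + 1 + 1 + 1 = 6 ≡ 0 (mod 2).
  s_4 = 0 + 1 + 0 + 1 + 1 + 1 + 0 + 1 = 5 ≡ 1 (mod 2).
s = (0, 0, 0, 1)^T — this equals column 1 of H (binary 0001), so error is at position 1.
Correct: flip bit 1 of r = 001101111011011 to get c = 101101111011011.


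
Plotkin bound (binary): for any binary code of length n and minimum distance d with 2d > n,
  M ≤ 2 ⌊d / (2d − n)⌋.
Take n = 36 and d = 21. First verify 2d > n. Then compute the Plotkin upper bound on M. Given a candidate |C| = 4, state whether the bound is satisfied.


Plotkin bound M ≤ 6; given |C| = 4 ≤ bound (satisfied).

Check applicability: 2d = 42, n = 36.
2d − n = 6 > 0, so Plotkin applies.
Compute d/(2d−n) = 21/6 ≈ 3.5000.
⌊d/(2d−n)⌋ = 3.
Plotkin bound: M ≤ 2·3 = 6.
Given |C| = 4, check: satisfied.
This |C| is below the Plotkin bound.


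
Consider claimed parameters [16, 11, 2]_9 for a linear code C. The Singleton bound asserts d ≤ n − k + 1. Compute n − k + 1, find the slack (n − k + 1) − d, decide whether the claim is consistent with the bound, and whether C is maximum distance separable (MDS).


Singleton RHS = n − k + 1 = 6, slack = 4, bound satisfied, not MDS.

Singleton bound: d ≤ n − k + 1.
Here n = 16, k = 11, so n − k + 1 = 6.
Given d = 2, check d ≤ 6: YES.
Slack = (n − k + 1) − d = 4.
The code is NOT MDS (slack = 4 > 0).
Description: the claimed parameters are [16, 11, 2]_9; such a code would be non-MDS.


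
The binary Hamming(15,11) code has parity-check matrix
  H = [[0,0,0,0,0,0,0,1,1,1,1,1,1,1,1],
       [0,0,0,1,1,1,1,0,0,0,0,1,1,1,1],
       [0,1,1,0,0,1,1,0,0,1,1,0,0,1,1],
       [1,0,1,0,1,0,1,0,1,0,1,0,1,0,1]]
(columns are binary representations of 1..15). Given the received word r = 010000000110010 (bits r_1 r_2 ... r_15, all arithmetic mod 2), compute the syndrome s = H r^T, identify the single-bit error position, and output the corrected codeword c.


s = (1, 1, 0, 1)^T, error position = 13, corrected codeword c = 010000000110110

Compute s = H r^T mod 2 one row at a time:
  s_1 = 0 + 0 + 1 + 1 + 0 + 0 + 1 + 0 = 3 ≡ 1 (mod 2).
  s_2 = 0 + 0 + 0 + 0 + 0 + 0 + 1 + 0 = 1 ≡ 1 (mod 2).
  s_3 = 1 + 0 + 0 + 0 + 1 + 1 + 1 + 0 = 4 ≡ 0 (mod 2).
  s_4 = 0 + 0 + 0 + 0 + 0 + 1 + 0 + 0 = 1 ≡ 1 (mod 2).
s = (1, 1, 0, 1)^T — this equals column 13 of H (binary 1101), so error is at position 13.
Correct: flip bit 13 of r = 010000000110010 to get c = 010000000110110.


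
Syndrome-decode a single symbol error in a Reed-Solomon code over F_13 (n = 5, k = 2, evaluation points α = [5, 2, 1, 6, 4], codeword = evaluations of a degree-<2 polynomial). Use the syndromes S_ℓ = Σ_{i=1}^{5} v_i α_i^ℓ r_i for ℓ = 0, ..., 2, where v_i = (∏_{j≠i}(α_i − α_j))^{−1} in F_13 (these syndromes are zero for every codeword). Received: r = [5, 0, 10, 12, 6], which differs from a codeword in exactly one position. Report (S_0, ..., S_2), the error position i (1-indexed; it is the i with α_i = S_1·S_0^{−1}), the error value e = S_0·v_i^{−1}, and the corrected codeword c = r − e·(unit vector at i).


S = (9, 6, 4), error at position 1, error magnitude e = 9, c = [9, 0, 10, 12, 6].

Step 1: column multipliers v_i = (∏_{j≠i}(α_i − α_j))^{−1} mod 13.
  i = 1 (α = 5): (5−2)(5−1)(5−6)(5−4) = 3·4·(−1)·1 = −12 ≡ 1, so v_1 = 1^{−1} = 1 (mod 13).
  i = 2 (α = 2): (2−5)(2−1)(2−6)(2−4) = (−3)·1·(−4)·(−2) = −24 ≡ 2, so v_2 = 2^{−1} = 7 (mod 13).
  i = 3 (α = 1): (1−5)(1−2)(1−6)(1−4) = (−4)·(−1)·(−5)·(−3) = 60 ≡ 8, so v_3 = 8^{−1} = 5 (mod 13).
  i = 4 (α = 6): (6−5)(6−2)(6−1)(6−4) = 1·4·5·2 = 40 ≡ 1, so v_4 = 1^{−1} = 1 (mod 13).
  i = 5 (α = 4): (4−5)(4−2)(4−1)(4−6) = (−1)·2·3·(−2) = 12 ≡ 12, so v_5 = 12^{−1} = 12 (mod 13).
  v = [1, 7, 5, 1, 12].
Step 2: syndromes of r = [5, 0, 10, 12, 6] (all sums mod 13).
  S_0 = Σ v_i r_i = 1·5 + 7·0 + 5·10 + 1·12 + 12·6 = 139 ≡ 9.
  S_1 = Σ v_i α_i r_i = 1·5·5 + 7·2·0 + 5·1·10 + 1·6·12 + 12·4·6 = 435 ≡ 6.
  α_i^2 mod 13 = [12, 4, 1, 10, 3].
  S_2 = Σ v_i α_i^2 r_i = 1·12·5 + 7·4·0 + 5·1·10 + 1·10·12 + 12·3·6 = 446 ≡ 4.
  S = (9, 6, 4) ≠ 0, so r is not a codeword (an error is present).
Step 3: locate the error. For a single error e at position i, S_ℓ = v_i·e·α_i^ℓ, so α_err = S_1/S_0.
  S_0^{−1} = 9^{−1} = 3 (mod 13), so α_err = 6·3 = 18 ≡ 5 = α_1. Error position i = 1.
  Consistency check: S_2/S_1 = 4·11 = 44 ≡ 5 = α_err ✓ (single-error assumption holds).
Step 4: error magnitude e = S_0/v_1 = S_0·∏_{j≠1}(α_1 − α_j) = 9·1 = 9 ≡ 9 (mod 13).
Step 5: correct position 1: c_1 = r_1 − e = 5 − 9 ≡ 9 (mod 13). Hence c = [9, 0, 10, 12, 6].
  Check: interpolating c through the α_i gives m(x) = 7 + 3·x (degree < 2) with m(α_i) = c_i for every i, so c is indeed a codeword.


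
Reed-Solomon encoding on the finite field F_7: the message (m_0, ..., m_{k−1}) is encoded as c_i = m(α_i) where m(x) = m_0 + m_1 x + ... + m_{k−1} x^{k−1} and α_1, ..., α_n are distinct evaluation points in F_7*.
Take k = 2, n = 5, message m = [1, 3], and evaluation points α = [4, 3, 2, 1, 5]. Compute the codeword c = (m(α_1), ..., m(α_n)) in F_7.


c = [6, 3, 0, 4, 2]

Message polynomial: m(x) = 1 + 3·x (mod 7).
For each evaluation point α_i, compute m(α_i) mod 7:
  α_1 = 4: Horner steps 3 → 6, so m(4) = 6.
  α_2 = 3: Horner steps 3 → 3, so m(3) = 3.
  α_3 = 2: Horner steps 3 → 0, so m(2) = 0.
  α_4 = 1: Horner steps 3 → 4, so m(1) = 4.
  α_5 = 5: Horner steps 3 → 2, so m(5) = 2.
Codeword c = [6, 3, 0, 4, 2] ∈ F_7^5.


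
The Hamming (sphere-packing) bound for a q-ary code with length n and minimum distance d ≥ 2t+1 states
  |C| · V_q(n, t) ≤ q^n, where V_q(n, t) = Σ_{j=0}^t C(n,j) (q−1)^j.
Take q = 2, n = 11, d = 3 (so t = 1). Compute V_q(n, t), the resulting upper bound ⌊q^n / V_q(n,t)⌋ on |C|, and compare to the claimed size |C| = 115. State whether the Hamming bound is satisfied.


V_q(n, t) = 12, q^n = 2048, Hamming bound = 170, |C| = 115 ≤ bound (satisfied).

Step 1: Compute V_q(n, t) = Σ_{j=0}^1 C(n, j) (q−1)^j.
  j = 0: C(11,0)·(1)^0 = 1·1 = 1.
  j = 1: C(11,1)·(1)^1 = 11·1 = 11.
  V_q(n, t) = 1 + 11 = 12.
Step 2: q^n = 2^11 = 2048.
Step 3: Hamming bound ⌊q^n / V_q(n,t)⌋ = ⌊2048/12⌋ = 170.
Step 4: Compare |C| = 115 to 170: satisfied.
The claimed |C| lies below the Hamming bound.


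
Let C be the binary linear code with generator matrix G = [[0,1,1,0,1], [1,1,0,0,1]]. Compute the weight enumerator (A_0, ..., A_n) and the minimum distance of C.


Weight distribution: A_0 = 1, A_2 = 1, A_3 = 2. Minimum distance d = 2.

Enumerate all 2^2 = 4 messages m ∈ F_2^2.
For each, compute codeword c = mG in F_2^5, then tally its weight.
  m = 00 → c = 00000, weight = 0.
  m = 10 → c = 01101, weight = 3.
  m = 01 → c = 11001, weight = 3.
  m = 11 → c = 10100, weight = 2.
Tally weights:
  weight 0: 1 codewords.
  weight 2: 1 codewords.
  weight 3: 2 codewords.
Minimum distance d = smallest w > 0 with A_w > 0 = 2.
Sanity: Σ A_w = 4 = 2^2 = 4 ✓.


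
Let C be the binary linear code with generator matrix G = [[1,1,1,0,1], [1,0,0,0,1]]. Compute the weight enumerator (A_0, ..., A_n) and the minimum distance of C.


Weight distribution: A_0 = 1, A_2 = 2, A_4 = 1. Minimum distance d = 2.

Enumerate all 2^2 = 4 messages m ∈ F_2^2.
For each, compute codeword c = mG in F_2^5, then tally its weight.
  m = 00 → c = 00000, weight = 0.
  m = 10 → c = 11101, weight = 4.
  m = 01 → c = 10001, weight = 2.
  m = 11 → c = 01100, weight = 2.
Tally weights:
  weight 0: 1 codewords.
  weight 2: 2 codewords.
  weight 4: 1 codewords.
Minimum distance d = smallest w > 0 with A_w > 0 = 2.
Sanity: Σ A_w = 4 = 2^2 = 4 ✓.


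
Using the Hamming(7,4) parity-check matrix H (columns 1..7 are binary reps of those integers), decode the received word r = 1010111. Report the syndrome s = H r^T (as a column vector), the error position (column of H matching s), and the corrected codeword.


s = (1, 1, 0)^T, error position = 6, corrected codeword c = 1010101

Compute s = H r^T mod 2 one row at a time:
  s_1 = 0 + 1 + 1 + 1 = 3 ≡ 1 (mod 2).
  s_2 = 0 + 1 + 1 + 1 = 3 ≡ 1 (mod 2).
  s_3 = 1 + 1 + 1 + 1 = 4 ≡ 0 (mod 2).
s = (1, 1, 0)^T — this equals column 6 of H (binary 110), so error is at position 6.
Correct: flip bit 6 of r = 1010111 to get c = 1010101.


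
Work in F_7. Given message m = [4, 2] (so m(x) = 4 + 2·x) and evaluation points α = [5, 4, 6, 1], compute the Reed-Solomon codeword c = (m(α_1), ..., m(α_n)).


c = [0, 5, 2, 6]

Message polynomial: m(x) = 4 + 2·x (mod 7).
For each evaluation point α_i, compute m(α_i) mod 7:
  α_1 = 5: Horner steps 2 → 0, so m(5) = 0.
  α_2 = 4: Horner steps 2 → 5, so m(4) = 5.
  α_3 = 6: Horner steps 2 → 2, so m(6) = 2.
  α_4 = 1: Horner steps 2 → 6, so m(1) = 6.
Codeword c = [0, 5, 2, 6] ∈ F_7^4.
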